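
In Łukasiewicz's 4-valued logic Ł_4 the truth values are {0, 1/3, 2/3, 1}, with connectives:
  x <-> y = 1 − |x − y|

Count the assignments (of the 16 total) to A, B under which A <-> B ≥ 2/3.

10

A = 0, B = 0 ↦ 1  ≥
A = 0, B = 1/3 ↦ 2/3  ≥
A = 0, B = 2/3 ↦ 1/3  <
A = 0, B = 1 ↦ 0  <
A = 1/3, B = 0 ↦ 2/3  ≥
A = 1/3, B = 1/3 ↦ 1  ≥
A = 1/3, B = 2/3 ↦ 2/3  ≥
A = 1/3, B = 1 ↦ 1/3  <
A = 2/3, B = 0 ↦ 1/3  <
A = 2/3, B = 1/3 ↦ 2/3  ≥
A = 2/3, B = 2/3 ↦ 1  ≥
A = 2/3, B = 1 ↦ 2/3  ≥
A = 1, B = 0 ↦ 0  <
A = 1, B = 1/3 ↦ 1/3  <
A = 1, B = 2/3 ↦ 2/3  ≥
A = 1, B = 1 ↦ 1  ≥
So 10 of the 16 assignments meet the threshold.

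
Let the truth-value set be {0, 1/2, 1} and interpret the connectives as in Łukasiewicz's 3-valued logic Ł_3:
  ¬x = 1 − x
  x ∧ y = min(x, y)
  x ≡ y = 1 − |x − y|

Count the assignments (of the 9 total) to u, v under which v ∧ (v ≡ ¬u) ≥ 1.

1

u = 0, v = 0 ↦ 0  <
u = 0, v = 1/2 ↦ 1/2  <
u = 0, v = 1 ↦ 1  ≥
u = 1/2, v = 0 ↦ 0  <
u = 1/2, v = 1/2 ↦ 1/2  <
u = 1/2, v = 1 ↦ 1/2  <
u = 1, v = 0 ↦ 0  <
u = 1, v = 1/2 ↦ 1/2  <
u = 1, v = 1 ↦ 0  <
So 1 of the 9 assignments meets the threshold.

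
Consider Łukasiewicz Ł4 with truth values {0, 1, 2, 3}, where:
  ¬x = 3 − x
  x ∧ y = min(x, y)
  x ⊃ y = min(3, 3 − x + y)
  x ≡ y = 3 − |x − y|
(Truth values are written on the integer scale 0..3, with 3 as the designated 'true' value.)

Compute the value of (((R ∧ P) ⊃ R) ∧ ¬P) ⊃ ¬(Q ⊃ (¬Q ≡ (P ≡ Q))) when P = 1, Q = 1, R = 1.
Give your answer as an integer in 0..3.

R ∧ P = 1 ∧ 1 = 1
(R ∧ P) ⊃ R = 1 ⊃ 1 = 3
¬P = ¬1 = 2
((R ∧ P) ⊃ R) ∧ ¬P = 3 ∧ 2 = 2
¬Q = ¬1 = 2
P ≡ Q = 1 ≡ 1 = 3
¬Q ≡ (P ≡ Q) = 2 ≡ 3 = 2
Q ⊃ (¬Q ≡ (P ≡ Q)) = 1 ⊃ 2 = 3
¬(Q ⊃ (¬Q ≡ (P ≡ Q))) = ¬3 = 0
(((R ∧ P) ⊃ R) ∧ ¬P) ⊃ ¬(Q ⊃ (¬Q ≡ (P ≡ Q))) = 2 ⊃ 0 = 1

1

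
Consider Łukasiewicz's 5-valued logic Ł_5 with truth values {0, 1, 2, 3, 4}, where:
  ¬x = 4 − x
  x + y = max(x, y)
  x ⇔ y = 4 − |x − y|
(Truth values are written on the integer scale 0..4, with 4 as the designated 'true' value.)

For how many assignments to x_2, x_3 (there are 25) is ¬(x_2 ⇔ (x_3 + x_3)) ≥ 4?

2

value 4: 2 assignments (counts)
value 3: 4 assignments
value 2: 6 assignments
value 1: 8 assignments
value 0: 5 assignments
So 2 of the 25 assignments meet the threshold.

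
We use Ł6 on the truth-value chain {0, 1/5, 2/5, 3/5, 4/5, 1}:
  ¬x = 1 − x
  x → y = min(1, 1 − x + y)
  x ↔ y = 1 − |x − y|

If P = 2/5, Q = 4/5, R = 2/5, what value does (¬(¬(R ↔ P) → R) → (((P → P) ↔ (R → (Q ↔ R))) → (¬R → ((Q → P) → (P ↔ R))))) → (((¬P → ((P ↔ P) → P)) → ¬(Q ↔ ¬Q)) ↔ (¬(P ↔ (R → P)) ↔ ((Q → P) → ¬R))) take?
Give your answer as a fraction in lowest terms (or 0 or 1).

4/5

R ↔ P = 2/5 ↔ 2/5 = 1
¬(R ↔ P) = ¬1 = 0
¬(R ↔ P) → R = 0 → 2/5 = 1
¬(¬(R ↔ P) → R) = ¬1 = 0
P → P = 2/5 → 2/5 = 1
Q ↔ R = 4/5 ↔ 2/5 = 3/5
R → (Q ↔ R) = 2/5 → 3/5 = 1
(P → P) ↔ (R → (Q ↔ R)) = 1 ↔ 1 = 1
¬R = ¬2/5 = 3/5
Q → P = 4/5 → 2/5 = 3/5
P ↔ R = 2/5 ↔ 2/5 = 1
(Q → P) → (P ↔ R) = 3/5 → 1 = 1
¬R → ((Q → P) → (P ↔ R)) = 3/5 → 1 = 1
((P → P) ↔ (R → (Q ↔ R))) → (¬R → ((Q → P) → (P ↔ R))) = 1 → 1 = 1
¬(¬(R ↔ P) → R) → (((P → P) ↔ (R → (Q ↔ R))) → (¬R → ((Q → P) → (P ↔ R)))) = 0 → 1 = 1
¬P = ¬2/5 = 3/5
P ↔ P = 2/5 ↔ 2/5 = 1
(P ↔ P) → P = 1 → 2/5 = 2/5
¬P → ((P ↔ P) → P) = 3/5 → 2/5 = 4/5
¬Q = ¬4/5 = 1/5
Q ↔ ¬Q = 4/5 ↔ 1/5 = 2/5
¬(Q ↔ ¬Q) = ¬2/5 = 3/5
(¬P → ((P ↔ P) → P)) → ¬(Q ↔ ¬Q) = 4/5 → 3/5 = 4/5
R → P = 2/5 → 2/5 = 1
P ↔ (R → P) = 2/5 ↔ 1 = 2/5
¬(P ↔ (R → P)) = ¬2/5 = 3/5
Q → P = 4/5 → 2/5 = 3/5
¬R = ¬2/5 = 3/5
(Q → P) → ¬R = 3/5 → 3/5 = 1
¬(P ↔ (R → P)) ↔ ((Q → P) → ¬R) = 3/5 ↔ 1 = 3/5
((¬P → ((P ↔ P) → P)) → ¬(Q ↔ ¬Q)) ↔ (¬(P ↔ (R → P)) ↔ ((Q → P) → ¬R)) = 4/5 ↔ 3/5 = 4/5
(¬(¬(R ↔ P) → R) → (((P → P) ↔ (R → (Q ↔ R))) → (¬R → ((Q → P) → (P ↔ R))))) → (((¬P → ((P ↔ P) → P)) → ¬(Q ↔ ¬Q)) ↔ (¬(P ↔ (R → P)) ↔ ((Q → P) → ¬R))) = 1 → 4/5 = 4/5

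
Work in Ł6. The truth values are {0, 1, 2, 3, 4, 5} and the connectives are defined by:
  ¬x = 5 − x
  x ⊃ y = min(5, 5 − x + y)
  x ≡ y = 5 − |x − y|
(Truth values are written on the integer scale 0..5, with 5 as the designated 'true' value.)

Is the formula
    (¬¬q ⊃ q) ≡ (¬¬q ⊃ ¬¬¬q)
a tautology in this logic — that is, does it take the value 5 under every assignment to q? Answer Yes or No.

No

Counterexample: take q = 3.
¬q = ¬3 = 2
¬¬q = ¬2 = 3
¬¬q ⊃ q = 3 ⊃ 3 = 5
¬q = ¬3 = 2
¬¬q = ¬2 = 3
¬q = ¬3 = 2
¬¬q = ¬2 = 3
¬¬¬q = ¬3 = 2
¬¬q ⊃ ¬¬¬q = 3 ⊃ 2 = 4
(¬¬q ⊃ q) ≡ (¬¬q ⊃ ¬¬¬q) = 5 ≡ 4 = 4
This gives 4 ≠ 5.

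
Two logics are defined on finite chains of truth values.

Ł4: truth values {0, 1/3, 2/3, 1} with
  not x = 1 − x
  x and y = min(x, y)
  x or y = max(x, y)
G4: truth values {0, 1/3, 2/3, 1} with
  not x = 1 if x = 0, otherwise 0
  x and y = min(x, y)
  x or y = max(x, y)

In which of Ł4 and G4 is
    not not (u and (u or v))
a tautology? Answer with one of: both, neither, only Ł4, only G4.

In Ł4: at u = 0, v = 0 the value is 0 — not a tautology.
In G4: at u = 0, v = 0 the value is 0 — not a tautology.

neither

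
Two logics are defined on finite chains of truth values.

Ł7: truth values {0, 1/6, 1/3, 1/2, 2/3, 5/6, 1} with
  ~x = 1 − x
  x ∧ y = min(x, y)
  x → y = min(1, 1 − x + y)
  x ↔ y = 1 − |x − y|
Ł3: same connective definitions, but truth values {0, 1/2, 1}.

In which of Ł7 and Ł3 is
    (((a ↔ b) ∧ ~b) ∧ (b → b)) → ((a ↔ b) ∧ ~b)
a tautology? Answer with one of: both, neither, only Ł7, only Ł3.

In Ł7: every assignment gives 1 — tautology.
In Ł3: every assignment gives 1 — tautology.

both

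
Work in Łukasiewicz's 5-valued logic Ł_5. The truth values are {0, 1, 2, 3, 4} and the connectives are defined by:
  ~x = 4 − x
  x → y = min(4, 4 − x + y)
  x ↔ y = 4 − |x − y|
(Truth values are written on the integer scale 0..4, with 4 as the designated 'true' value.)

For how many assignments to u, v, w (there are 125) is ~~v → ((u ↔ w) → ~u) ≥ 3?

value 4: 102 assignments (counts)
value 3: 12 assignments (counts)
value 2: 7 assignments
value 1: 3 assignments
value 0: 1 assignment
So 114 of the 125 assignments meet the threshold.

114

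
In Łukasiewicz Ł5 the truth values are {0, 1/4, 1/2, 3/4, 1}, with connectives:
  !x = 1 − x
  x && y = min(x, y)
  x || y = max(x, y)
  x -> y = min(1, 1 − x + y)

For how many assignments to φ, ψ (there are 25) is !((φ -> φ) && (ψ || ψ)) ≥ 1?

value 1: 5 assignments (counts)
value 3/4: 5 assignments
value 1/2: 5 assignments
value 1/4: 5 assignments
value 0: 5 assignments
So 5 of the 25 assignments meet the threshold.

5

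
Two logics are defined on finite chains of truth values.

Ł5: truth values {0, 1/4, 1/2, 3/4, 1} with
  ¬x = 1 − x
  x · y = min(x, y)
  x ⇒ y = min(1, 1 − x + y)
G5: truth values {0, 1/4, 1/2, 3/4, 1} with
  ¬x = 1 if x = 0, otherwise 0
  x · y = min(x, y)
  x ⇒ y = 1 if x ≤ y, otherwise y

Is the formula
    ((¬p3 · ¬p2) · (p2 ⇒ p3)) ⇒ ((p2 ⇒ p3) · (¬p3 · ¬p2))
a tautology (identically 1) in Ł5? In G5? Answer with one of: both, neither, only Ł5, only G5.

In Ł5: every assignment gives 1 — tautology.
In G5: every assignment gives 1 — tautology.

both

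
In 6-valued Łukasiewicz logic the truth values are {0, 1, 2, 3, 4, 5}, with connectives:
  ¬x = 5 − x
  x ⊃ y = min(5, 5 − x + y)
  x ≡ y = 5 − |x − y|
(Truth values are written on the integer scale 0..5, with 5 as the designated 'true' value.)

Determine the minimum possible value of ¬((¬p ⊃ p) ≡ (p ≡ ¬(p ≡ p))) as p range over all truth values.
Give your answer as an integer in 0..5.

Take p = 2:
¬p = ¬2 = 3
¬p ⊃ p = 3 ⊃ 2 = 4
p ≡ p = 2 ≡ 2 = 5
¬(p ≡ p) = ¬5 = 0
p ≡ ¬(p ≡ p) = 2 ≡ 0 = 3
(¬p ⊃ p) ≡ (p ≡ ¬(p ≡ p)) = 4 ≡ 3 = 4
¬((¬p ⊃ p) ≡ (p ≡ ¬(p ≡ p))) = ¬4 = 1
No assignment yields a value below 1, so this is the minimum.

1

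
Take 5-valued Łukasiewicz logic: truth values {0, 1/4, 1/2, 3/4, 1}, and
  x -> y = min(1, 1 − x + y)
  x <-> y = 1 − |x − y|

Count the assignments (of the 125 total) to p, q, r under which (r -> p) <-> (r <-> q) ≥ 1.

value 1: 29 assignments (counts)
value 3/4: 44 assignments
value 1/2: 29 assignments
value 1/4: 16 assignments
value 0: 7 assignments
So 29 of the 125 assignments meet the threshold.

29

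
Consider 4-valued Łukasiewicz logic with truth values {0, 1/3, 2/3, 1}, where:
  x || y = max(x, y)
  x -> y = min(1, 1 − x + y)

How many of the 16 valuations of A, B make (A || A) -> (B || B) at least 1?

10

A = 0, B = 0 ↦ 1  ≥
A = 0, B = 1/3 ↦ 1  ≥
A = 0, B = 2/3 ↦ 1  ≥
A = 0, B = 1 ↦ 1  ≥
A = 1/3, B = 0 ↦ 2/3  <
A = 1/3, B = 1/3 ↦ 1  ≥
A = 1/3, B = 2/3 ↦ 1  ≥
A = 1/3, B = 1 ↦ 1  ≥
A = 2/3, B = 0 ↦ 1/3  <
A = 2/3, B = 1/3 ↦ 2/3  <
A = 2/3, B = 2/3 ↦ 1  ≥
A = 2/3, B = 1 ↦ 1  ≥
A = 1, B = 0 ↦ 0  <
A = 1, B = 1/3 ↦ 1/3  <
A = 1, B = 2/3 ↦ 2/3  <
A = 1, B = 1 ↦ 1  ≥
So 10 of the 16 assignments meet the threshold.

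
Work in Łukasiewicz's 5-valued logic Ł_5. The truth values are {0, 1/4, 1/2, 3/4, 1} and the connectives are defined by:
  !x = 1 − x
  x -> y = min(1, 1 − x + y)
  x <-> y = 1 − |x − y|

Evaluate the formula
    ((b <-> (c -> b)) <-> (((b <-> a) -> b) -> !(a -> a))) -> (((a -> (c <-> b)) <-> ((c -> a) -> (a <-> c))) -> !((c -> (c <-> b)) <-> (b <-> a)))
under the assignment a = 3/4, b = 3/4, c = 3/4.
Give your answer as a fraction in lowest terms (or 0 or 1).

c -> b = 3/4 -> 3/4 = 1
b <-> (c -> b) = 3/4 <-> 1 = 3/4
b <-> a = 3/4 <-> 3/4 = 1
(b <-> a) -> b = 1 -> 3/4 = 3/4
a -> a = 3/4 -> 3/4 = 1
!(a -> a) = !1 = 0
((b <-> a) -> b) -> !(a -> a) = 3/4 -> 0 = 1/4
(b <-> (c -> b)) <-> (((b <-> a) -> b) -> !(a -> a)) = 3/4 <-> 1/4 = 1/2
c <-> b = 3/4 <-> 3/4 = 1
a -> (c <-> b) = 3/4 -> 1 = 1
c -> a = 3/4 -> 3/4 = 1
a <-> c = 3/4 <-> 3/4 = 1
(c -> a) -> (a <-> c) = 1 -> 1 = 1
(a -> (c <-> b)) <-> ((c -> a) -> (a <-> c)) = 1 <-> 1 = 1
c <-> b = 3/4 <-> 3/4 = 1
c -> (c <-> b) = 3/4 -> 1 = 1
b <-> a = 3/4 <-> 3/4 = 1
(c -> (c <-> b)) <-> (b <-> a) = 1 <-> 1 = 1
!((c -> (c <-> b)) <-> (b <-> a)) = !1 = 0
((a -> (c <-> b)) <-> ((c -> a) -> (a <-> c))) -> !((c -> (c <-> b)) <-> (b <-> a)) = 1 -> 0 = 0
((b <-> (c -> b)) <-> (((b <-> a) -> b) -> !(a -> a))) -> (((a -> (c <-> b)) <-> ((c -> a) -> (a <-> c))) -> !((c -> (c <-> b)) <-> (b <-> a))) = 1/2 -> 0 = 1/2

1/2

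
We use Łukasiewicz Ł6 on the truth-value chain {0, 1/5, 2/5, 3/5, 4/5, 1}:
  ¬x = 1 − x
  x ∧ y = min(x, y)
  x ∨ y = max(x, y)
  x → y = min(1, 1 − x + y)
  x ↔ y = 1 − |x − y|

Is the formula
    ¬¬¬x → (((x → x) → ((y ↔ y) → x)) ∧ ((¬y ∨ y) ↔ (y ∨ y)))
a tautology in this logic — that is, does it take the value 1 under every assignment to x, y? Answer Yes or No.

Counterexample: take x = 0, y = 0.
¬x = ¬0 = 1
¬¬x = ¬1 = 0
¬¬¬x = ¬0 = 1
x → x = 0 → 0 = 1
y ↔ y = 0 ↔ 0 = 1
(y ↔ y) → x = 1 → 0 = 0
(x → x) → ((y ↔ y) → x) = 1 → 0 = 0
¬y = ¬0 = 1
¬y ∨ y = 1 ∨ 0 = 1
y ∨ y = 0 ∨ 0 = 0
(¬y ∨ y) ↔ (y ∨ y) = 1 ↔ 0 = 0
((x → x) → ((y ↔ y) → x)) ∧ ((¬y ∨ y) ↔ (y ∨ y)) = 0 ∧ 0 = 0
¬¬¬x → (((x → x) → ((y ↔ y) → x)) ∧ ((¬y ∨ y) ↔ (y ∨ y))) = 1 → 0 = 0
This gives 0 ≠ 1.

No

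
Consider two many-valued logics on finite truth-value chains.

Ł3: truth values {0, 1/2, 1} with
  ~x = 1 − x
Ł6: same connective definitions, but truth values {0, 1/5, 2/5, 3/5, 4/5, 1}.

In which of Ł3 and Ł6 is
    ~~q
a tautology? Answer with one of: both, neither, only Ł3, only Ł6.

In Ł3: at q = 0 the value is 0 — not a tautology.
In Ł6: at q = 0 the value is 0 — not a tautology.

neither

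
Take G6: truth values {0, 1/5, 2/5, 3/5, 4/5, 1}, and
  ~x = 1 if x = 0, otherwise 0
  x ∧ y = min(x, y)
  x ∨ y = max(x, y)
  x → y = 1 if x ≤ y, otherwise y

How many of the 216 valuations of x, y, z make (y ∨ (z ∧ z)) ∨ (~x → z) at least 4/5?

200

value 1: 191 assignments (counts)
value 4/5: 9 assignments (counts)
value 3/5: 7 assignments
value 2/5: 5 assignments
value 1/5: 3 assignments
value 0: 1 assignment
So 200 of the 216 assignments meet the threshold.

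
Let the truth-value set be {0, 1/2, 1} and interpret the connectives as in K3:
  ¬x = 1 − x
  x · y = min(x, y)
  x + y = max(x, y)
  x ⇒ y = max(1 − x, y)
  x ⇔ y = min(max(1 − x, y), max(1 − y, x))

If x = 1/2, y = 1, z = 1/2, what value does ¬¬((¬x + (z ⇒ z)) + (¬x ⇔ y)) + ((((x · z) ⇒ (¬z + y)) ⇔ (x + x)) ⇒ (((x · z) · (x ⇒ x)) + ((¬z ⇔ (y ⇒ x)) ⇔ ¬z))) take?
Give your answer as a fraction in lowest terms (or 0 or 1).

¬x = ¬1/2 = 1/2
z ⇒ z = 1/2 ⇒ 1/2 = 1/2
¬x + (z ⇒ z) = 1/2 + 1/2 = 1/2
¬x = ¬1/2 = 1/2
¬x ⇔ y = 1/2 ⇔ 1 = 1/2
(¬x + (z ⇒ z)) + (¬x ⇔ y) = 1/2 + 1/2 = 1/2
¬((¬x + (z ⇒ z)) + (¬x ⇔ y)) = ¬1/2 = 1/2
¬¬((¬x + (z ⇒ z)) + (¬x ⇔ y)) = ¬1/2 = 1/2
x · z = 1/2 · 1/2 = 1/2
¬z = ¬1/2 = 1/2
¬z + y = 1/2 + 1 = 1
(x · z) ⇒ (¬z + y) = 1/2 ⇒ 1 = 1
x + x = 1/2 + 1/2 = 1/2
((x · z) ⇒ (¬z + y)) ⇔ (x + x) = 1 ⇔ 1/2 = 1/2
x · z = 1/2 · 1/2 = 1/2
x ⇒ x = 1/2 ⇒ 1/2 = 1/2
(x · z) · (x ⇒ x) = 1/2 · 1/2 = 1/2
¬z = ¬1/2 = 1/2
y ⇒ x = 1 ⇒ 1/2 = 1/2
¬z ⇔ (y ⇒ x) = 1/2 ⇔ 1/2 = 1/2
¬z = ¬1/2 = 1/2
(¬z ⇔ (y ⇒ x)) ⇔ ¬z = 1/2 ⇔ 1/2 = 1/2
((x · z) · (x ⇒ x)) + ((¬z ⇔ (y ⇒ x)) ⇔ ¬z) = 1/2 + 1/2 = 1/2
(((x · z) ⇒ (¬z + y)) ⇔ (x + x)) ⇒ (((x · z) · (x ⇒ x)) + ((¬z ⇔ (y ⇒ x)) ⇔ ¬z)) = 1/2 ⇒ 1/2 = 1/2
¬¬((¬x + (z ⇒ z)) + (¬x ⇔ y)) + ((((x · z) ⇒ (¬z + y)) ⇔ (x + x)) ⇒ (((x · z) · (x ⇒ x)) + ((¬z ⇔ (y ⇒ x)) ⇔ ¬z))) = 1/2 + 1/2 = 1/2

1/2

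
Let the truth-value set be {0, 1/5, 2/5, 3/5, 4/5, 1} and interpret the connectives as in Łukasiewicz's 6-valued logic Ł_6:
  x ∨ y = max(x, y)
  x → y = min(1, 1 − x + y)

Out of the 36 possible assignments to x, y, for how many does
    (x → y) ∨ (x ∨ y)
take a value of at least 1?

value 1: 26 assignments (counts)
value 4/5: 7 assignments
value 3/5: 3 assignments
So 26 of the 36 assignments meet the threshold.

26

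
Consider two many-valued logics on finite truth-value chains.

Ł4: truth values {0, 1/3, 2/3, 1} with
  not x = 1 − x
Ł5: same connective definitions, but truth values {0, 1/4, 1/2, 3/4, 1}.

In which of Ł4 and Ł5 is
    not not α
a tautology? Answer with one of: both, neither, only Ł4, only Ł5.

In Ł4: at α = 0 the value is 0 — not a tautology.
In Ł5: at α = 0 the value is 0 — not a tautology.

neither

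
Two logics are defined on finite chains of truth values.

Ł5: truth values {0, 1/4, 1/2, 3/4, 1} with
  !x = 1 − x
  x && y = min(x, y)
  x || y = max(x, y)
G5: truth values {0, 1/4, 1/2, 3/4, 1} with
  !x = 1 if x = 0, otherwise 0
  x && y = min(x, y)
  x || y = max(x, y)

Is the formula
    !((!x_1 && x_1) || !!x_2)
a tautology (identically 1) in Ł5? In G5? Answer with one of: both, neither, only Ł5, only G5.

In Ł5: at x_1 = 0, x_2 = 1/4 the value is 3/4 — not a tautology.
In G5: at x_1 = 0, x_2 = 1/4 the value is 0 — not a tautology.

neither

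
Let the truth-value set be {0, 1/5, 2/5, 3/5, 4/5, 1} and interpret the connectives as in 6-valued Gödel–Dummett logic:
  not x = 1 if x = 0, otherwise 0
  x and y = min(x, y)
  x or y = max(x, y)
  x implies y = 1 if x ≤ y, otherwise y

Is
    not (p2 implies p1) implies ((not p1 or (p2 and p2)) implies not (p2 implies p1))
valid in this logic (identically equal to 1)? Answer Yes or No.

Yes

At p1 = 3/5, p2 = 1/5, for instance:
p2 implies p1 = 1/5 implies 3/5 = 1
not (p2 implies p1) = not 1 = 0
not p1 = not 3/5 = 0
p2 and p2 = 1/5 and 1/5 = 1/5
not p1 or (p2 and p2) = 0 or 1/5 = 1/5
(not p1 or (p2 and p2)) implies not (p2 implies p1) = 1/5 implies 0 = 0
not (p2 implies p1) implies ((not p1 or (p2 and p2)) implies not (p2 implies p1)) = 0 implies 0 = 1
and checking the remaining 35 assignments likewise gives ≥ 1 in every case.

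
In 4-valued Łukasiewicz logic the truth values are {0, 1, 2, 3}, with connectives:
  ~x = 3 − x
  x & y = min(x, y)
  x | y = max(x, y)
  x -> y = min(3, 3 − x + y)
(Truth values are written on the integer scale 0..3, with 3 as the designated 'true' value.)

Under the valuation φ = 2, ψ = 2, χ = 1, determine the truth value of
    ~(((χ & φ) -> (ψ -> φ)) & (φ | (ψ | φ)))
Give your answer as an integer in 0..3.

χ & φ = 1 & 2 = 1
ψ -> φ = 2 -> 2 = 3
(χ & φ) -> (ψ -> φ) = 1 -> 3 = 3
ψ | φ = 2 | 2 = 2
φ | (ψ | φ) = 2 | 2 = 2
((χ & φ) -> (ψ -> φ)) & (φ | (ψ | φ)) = 3 & 2 = 2
~(((χ & φ) -> (ψ -> φ)) & (φ | (ψ | φ))) = ~2 = 1

1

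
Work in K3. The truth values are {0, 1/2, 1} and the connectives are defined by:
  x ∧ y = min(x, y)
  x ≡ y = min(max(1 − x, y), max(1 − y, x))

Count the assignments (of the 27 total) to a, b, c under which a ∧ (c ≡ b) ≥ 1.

value 1: 2 assignments (counts)
value 1/2: 12 assignments
value 0: 13 assignments
So 2 of the 27 assignments meet the threshold.

2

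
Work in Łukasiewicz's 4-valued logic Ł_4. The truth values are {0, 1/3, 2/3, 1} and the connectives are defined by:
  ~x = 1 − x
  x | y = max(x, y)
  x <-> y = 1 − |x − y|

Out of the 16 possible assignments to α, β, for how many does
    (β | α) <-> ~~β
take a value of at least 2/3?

α = 0, β = 0 ↦ 1  ≥
α = 0, β = 1/3 ↦ 1  ≥
α = 0, β = 2/3 ↦ 1  ≥
α = 0, β = 1 ↦ 1  ≥
α = 1/3, β = 0 ↦ 2/3  ≥
α = 1/3, β = 1/3 ↦ 1  ≥
α = 1/3, β = 2/3 ↦ 1  ≥
α = 1/3, β = 1 ↦ 1  ≥
α = 2/3, β = 0 ↦ 1/3  <
α = 2/3, β = 1/3 ↦ 2/3  ≥
α = 2/3, β = 2/3 ↦ 1  ≥
α = 2/3, β = 1 ↦ 1  ≥
α = 1, β = 0 ↦ 0  <
α = 1, β = 1/3 ↦ 1/3  <
α = 1, β = 2/3 ↦ 2/3  ≥
α = 1, β = 1 ↦ 1  ≥
So 13 of the 16 assignments meet the threshold.

13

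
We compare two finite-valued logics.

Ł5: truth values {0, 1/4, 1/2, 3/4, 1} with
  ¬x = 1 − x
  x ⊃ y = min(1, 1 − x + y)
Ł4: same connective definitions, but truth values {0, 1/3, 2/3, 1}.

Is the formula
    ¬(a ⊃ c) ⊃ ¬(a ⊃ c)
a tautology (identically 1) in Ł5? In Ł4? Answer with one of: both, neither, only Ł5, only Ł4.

both

In Ł5: every assignment gives 1 — tautology.
In Ł4: every assignment gives 1 — tautology.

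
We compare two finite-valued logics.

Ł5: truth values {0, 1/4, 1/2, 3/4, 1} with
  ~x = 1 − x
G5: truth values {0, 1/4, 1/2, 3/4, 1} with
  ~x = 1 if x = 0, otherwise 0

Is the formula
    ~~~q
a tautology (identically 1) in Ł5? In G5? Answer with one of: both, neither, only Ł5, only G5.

neither

In Ł5: at q = 1/4 the value is 3/4 — not a tautology.
In G5: at q = 1/4 the value is 0 — not a tautology.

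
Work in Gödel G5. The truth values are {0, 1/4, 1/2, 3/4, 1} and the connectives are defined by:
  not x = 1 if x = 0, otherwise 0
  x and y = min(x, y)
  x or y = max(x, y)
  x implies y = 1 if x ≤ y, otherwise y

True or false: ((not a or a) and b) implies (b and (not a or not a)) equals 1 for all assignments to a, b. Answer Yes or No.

Counterexample: take a = 1/4, b = 1/4.
not a = not 1/4 = 0
not a or a = 0 or 1/4 = 1/4
(not a or a) and b = 1/4 and 1/4 = 1/4
not a = not 1/4 = 0
not a = not 1/4 = 0
not a or not a = 0 or 0 = 0
b and (not a or not a) = 1/4 and 0 = 0
((not a or a) and b) implies (b and (not a or not a)) = 1/4 implies 0 = 0
This gives 0 ≠ 1.

No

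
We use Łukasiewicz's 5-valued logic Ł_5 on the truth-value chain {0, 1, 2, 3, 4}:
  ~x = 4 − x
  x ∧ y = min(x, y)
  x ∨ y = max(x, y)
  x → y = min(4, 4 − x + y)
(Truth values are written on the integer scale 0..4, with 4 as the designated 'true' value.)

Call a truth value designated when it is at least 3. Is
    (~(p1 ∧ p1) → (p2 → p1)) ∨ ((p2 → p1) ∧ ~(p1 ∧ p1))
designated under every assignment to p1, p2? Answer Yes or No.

No

Counterexample: take p1 = 0, p2 = 2.
p1 ∧ p1 = 0 ∧ 0 = 0
~(p1 ∧ p1) = ~0 = 4
p2 → p1 = 2 → 0 = 2
~(p1 ∧ p1) → (p2 → p1) = 4 → 2 = 2
p2 → p1 = 2 → 0 = 2
p1 ∧ p1 = 0 ∧ 0 = 0
~(p1 ∧ p1) = ~0 = 4
(p2 → p1) ∧ ~(p1 ∧ p1) = 2 ∧ 4 = 2
(~(p1 ∧ p1) → (p2 → p1)) ∨ ((p2 → p1) ∧ ~(p1 ∧ p1)) = 2 ∨ 2 = 2
This gives 2, which is below 3.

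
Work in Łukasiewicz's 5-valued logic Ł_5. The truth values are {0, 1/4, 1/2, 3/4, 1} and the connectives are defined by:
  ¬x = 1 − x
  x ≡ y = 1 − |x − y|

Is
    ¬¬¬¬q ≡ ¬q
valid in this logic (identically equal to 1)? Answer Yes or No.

No

Counterexample: take q = 0.
¬q = ¬0 = 1
¬¬q = ¬1 = 0
¬¬¬q = ¬0 = 1
¬¬¬¬q = ¬1 = 0
¬¬¬¬q ≡ ¬q = 0 ≡ 1 = 0
This gives 0 ≠ 1.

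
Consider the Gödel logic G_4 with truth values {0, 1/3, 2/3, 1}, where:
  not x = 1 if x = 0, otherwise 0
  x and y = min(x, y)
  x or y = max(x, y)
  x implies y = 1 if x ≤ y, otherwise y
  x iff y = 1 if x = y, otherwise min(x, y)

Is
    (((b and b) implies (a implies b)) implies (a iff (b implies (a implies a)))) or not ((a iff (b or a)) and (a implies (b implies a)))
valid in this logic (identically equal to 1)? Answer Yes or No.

Counterexample: take a = 0, b = 0.
b and b = 0 and 0 = 0
a implies b = 0 implies 0 = 1
(b and b) implies (a implies b) = 0 implies 1 = 1
a implies a = 0 implies 0 = 1
b implies (a implies a) = 0 implies 1 = 1
a iff (b implies (a implies a)) = 0 iff 1 = 0
((b and b) implies (a implies b)) implies (a iff (b implies (a implies a))) = 1 implies 0 = 0
b or a = 0 or 0 = 0
a iff (b or a) = 0 iff 0 = 1
b implies a = 0 implies 0 = 1
a implies (b implies a) = 0 implies 1 = 1
(a iff (b or a)) and (a implies (b implies a)) = 1 and 1 = 1
not ((a iff (b or a)) and (a implies (b implies a))) = not 1 = 0
(((b and b) implies (a implies b)) implies (a iff (b implies (a implies a)))) or not ((a iff (b or a)) and (a implies (b implies a))) = 0 or 0 = 0
This gives 0 ≠ 1.

No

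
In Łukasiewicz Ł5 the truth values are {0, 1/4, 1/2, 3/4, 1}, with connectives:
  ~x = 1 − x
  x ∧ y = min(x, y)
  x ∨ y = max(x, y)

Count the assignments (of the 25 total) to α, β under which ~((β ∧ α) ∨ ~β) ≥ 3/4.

4

value 1: 1 assignment (counts)
value 3/4: 3 assignments (counts)
value 1/2: 7 assignments
value 1/4: 8 assignments
value 0: 6 assignments
So 4 of the 25 assignments meet the threshold.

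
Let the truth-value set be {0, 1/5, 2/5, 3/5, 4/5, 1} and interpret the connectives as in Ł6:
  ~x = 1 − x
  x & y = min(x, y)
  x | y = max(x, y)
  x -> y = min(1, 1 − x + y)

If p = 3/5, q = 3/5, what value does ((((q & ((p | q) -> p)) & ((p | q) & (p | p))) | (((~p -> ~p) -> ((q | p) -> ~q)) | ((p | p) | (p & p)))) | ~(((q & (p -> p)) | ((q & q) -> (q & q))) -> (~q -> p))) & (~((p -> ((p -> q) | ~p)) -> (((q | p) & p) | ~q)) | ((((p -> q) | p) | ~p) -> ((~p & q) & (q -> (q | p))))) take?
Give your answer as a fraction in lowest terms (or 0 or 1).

2/5

p | q = 3/5 | 3/5 = 3/5
(p | q) -> p = 3/5 -> 3/5 = 1
q & ((p | q) -> p) = 3/5 & 1 = 3/5
p | q = 3/5 | 3/5 = 3/5
p | p = 3/5 | 3/5 = 3/5
(p | q) & (p | p) = 3/5 & 3/5 = 3/5
(q & ((p | q) -> p)) & ((p | q) & (p | p)) = 3/5 & 3/5 = 3/5
~p = ~3/5 = 2/5
~p = ~3/5 = 2/5
~p -> ~p = 2/5 -> 2/5 = 1
q | p = 3/5 | 3/5 = 3/5
~q = ~3/5 = 2/5
(q | p) -> ~q = 3/5 -> 2/5 = 4/5
(~p -> ~p) -> ((q | p) -> ~q) = 1 -> 4/5 = 4/5
p | p = 3/5 | 3/5 = 3/5
p & p = 3/5 & 3/5 = 3/5
(p | p) | (p & p) = 3/5 | 3/5 = 3/5
((~p -> ~p) -> ((q | p) -> ~q)) | ((p | p) | (p & p)) = 4/5 | 3/5 = 4/5
((q & ((p | q) -> p)) & ((p | q) & (p | p))) | (((~p -> ~p) -> ((q | p) -> ~q)) | ((p | p) | (p & p))) = 3/5 | 4/5 = 4/5
p -> p = 3/5 -> 3/5 = 1
q & (p -> p) = 3/5 & 1 = 3/5
q & q = 3/5 & 3/5 = 3/5
q & q = 3/5 & 3/5 = 3/5
(q & q) -> (q & q) = 3/5 -> 3/5 = 1
(q & (p -> p)) | ((q & q) -> (q & q)) = 3/5 | 1 = 1
~q = ~3/5 = 2/5
~q -> p = 2/5 -> 3/5 = 1
((q & (p -> p)) | ((q & q) -> (q & q))) -> (~q -> p) = 1 -> 1 = 1
~(((q & (p -> p)) | ((q & q) -> (q & q))) -> (~q -> p)) = ~1 = 0
(((q & ((p | q) -> p)) & ((p | q) & (p | p))) | (((~p -> ~p) -> ((q | p) -> ~q)) | ((p | p) | (p & p)))) | ~(((q & (p -> p)) | ((q & q) -> (q & q))) -> (~q -> p)) = 4/5 | 0 = 4/5
p -> q = 3/5 -> 3/5 = 1
~p = ~3/5 = 2/5
(p -> q) | ~p = 1 | 2/5 = 1
p -> ((p -> q) | ~p) = 3/5 -> 1 = 1
q | p = 3/5 | 3/5 = 3/5
(q | p) & p = 3/5 & 3/5 = 3/5
~q = ~3/5 = 2/5
((q | p) & p) | ~q = 3/5 | 2/5 = 3/5
(p -> ((p -> q) | ~p)) -> (((q | p) & p) | ~q) = 1 -> 3/5 = 3/5
~((p -> ((p -> q) | ~p)) -> (((q | p) & p) | ~q)) = ~3/5 = 2/5
p -> q = 3/5 -> 3/5 = 1
(p -> q) | p = 1 | 3/5 = 1
~p = ~3/5 = 2/5
((p -> q) | p) | ~p = 1 | 2/5 = 1
~p = ~3/5 = 2/5
~p & q = 2/5 & 3/5 = 2/5
q | p = 3/5 | 3/5 = 3/5
q -> (q | p) = 3/5 -> 3/5 = 1
(~p & q) & (q -> (q | p)) = 2/5 & 1 = 2/5
(((p -> q) | p) | ~p) -> ((~p & q) & (q -> (q | p))) = 1 -> 2/5 = 2/5
~((p -> ((p -> q) | ~p)) -> (((q | p) & p) | ~q)) | ((((p -> q) | p) | ~p) -> ((~p & q) & (q -> (q | p)))) = 2/5 | 2/5 = 2/5
((((q & ((p | q) -> p)) & ((p | q) & (p | p))) | (((~p -> ~p) -> ((q | p) -> ~q)) | ((p | p) | (p & p)))) | ~(((q & (p -> p)) | ((q & q) -> (q & q))) -> (~q -> p))) & (~((p -> ((p -> q) | ~p)) -> (((q | p) & p) | ~q)) | ((((p -> q) | p) | ~p) -> ((~p & q) & (q -> (q | p))))) = 4/5 & 2/5 = 2/5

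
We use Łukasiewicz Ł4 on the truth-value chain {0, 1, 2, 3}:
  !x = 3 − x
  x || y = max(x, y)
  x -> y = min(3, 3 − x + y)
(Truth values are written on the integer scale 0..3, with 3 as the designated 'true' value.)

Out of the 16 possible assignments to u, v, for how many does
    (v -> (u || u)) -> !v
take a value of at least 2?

u = 0, v = 0 ↦ 3  ≥
u = 0, v = 1 ↦ 3  ≥
u = 0, v = 2 ↦ 3  ≥
u = 0, v = 3 ↦ 3  ≥
u = 1, v = 0 ↦ 3  ≥
u = 1, v = 1 ↦ 2  ≥
u = 1, v = 2 ↦ 2  ≥
u = 1, v = 3 ↦ 2  ≥
u = 2, v = 0 ↦ 3  ≥
u = 2, v = 1 ↦ 2  ≥
u = 2, v = 2 ↦ 1  <
u = 2, v = 3 ↦ 1  <
u = 3, v = 0 ↦ 3  ≥
u = 3, v = 1 ↦ 2  ≥
u = 3, v = 2 ↦ 1  <
u = 3, v = 3 ↦ 0  <
So 12 of the 16 assignments meet the threshold.

12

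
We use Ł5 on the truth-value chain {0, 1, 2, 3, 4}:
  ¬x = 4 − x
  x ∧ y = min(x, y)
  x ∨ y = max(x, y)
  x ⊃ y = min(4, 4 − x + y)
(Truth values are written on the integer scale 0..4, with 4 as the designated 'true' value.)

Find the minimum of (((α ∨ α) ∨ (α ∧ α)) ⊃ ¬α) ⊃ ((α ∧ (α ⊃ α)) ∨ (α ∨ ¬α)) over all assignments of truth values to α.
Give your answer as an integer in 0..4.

2

Take α = 2:
α ∨ α = 2 ∨ 2 = 2
α ∧ α = 2 ∧ 2 = 2
(α ∨ α) ∨ (α ∧ α) = 2 ∨ 2 = 2
¬α = ¬2 = 2
((α ∨ α) ∨ (α ∧ α)) ⊃ ¬α = 2 ⊃ 2 = 4
α ⊃ α = 2 ⊃ 2 = 4
α ∧ (α ⊃ α) = 2 ∧ 4 = 2
¬α = ¬2 = 2
α ∨ ¬α = 2 ∨ 2 = 2
(α ∧ (α ⊃ α)) ∨ (α ∨ ¬α) = 2 ∨ 2 = 2
(((α ∨ α) ∨ (α ∧ α)) ⊃ ¬α) ⊃ ((α ∧ (α ⊃ α)) ∨ (α ∨ ¬α)) = 4 ⊃ 2 = 2
No assignment yields a value below 2, so this is the minimum.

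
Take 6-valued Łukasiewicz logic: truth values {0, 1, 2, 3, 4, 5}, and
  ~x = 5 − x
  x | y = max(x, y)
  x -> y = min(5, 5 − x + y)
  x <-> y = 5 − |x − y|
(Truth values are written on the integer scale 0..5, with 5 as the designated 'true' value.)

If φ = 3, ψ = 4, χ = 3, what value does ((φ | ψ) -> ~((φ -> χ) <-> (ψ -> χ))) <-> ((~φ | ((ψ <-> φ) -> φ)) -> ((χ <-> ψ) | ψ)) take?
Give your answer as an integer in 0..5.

φ | ψ = 3 | 4 = 4
φ -> χ = 3 -> 3 = 5
ψ -> χ = 4 -> 3 = 4
(φ -> χ) <-> (ψ -> χ) = 5 <-> 4 = 4
~((φ -> χ) <-> (ψ -> χ)) = ~4 = 1
(φ | ψ) -> ~((φ -> χ) <-> (ψ -> χ)) = 4 -> 1 = 2
~φ = ~3 = 2
ψ <-> φ = 4 <-> 3 = 4
(ψ <-> φ) -> φ = 4 -> 3 = 4
~φ | ((ψ <-> φ) -> φ) = 2 | 4 = 4
χ <-> ψ = 3 <-> 4 = 4
(χ <-> ψ) | ψ = 4 | 4 = 4
(~φ | ((ψ <-> φ) -> φ)) -> ((χ <-> ψ) | ψ) = 4 -> 4 = 5
((φ | ψ) -> ~((φ -> χ) <-> (ψ -> χ))) <-> ((~φ | ((ψ <-> φ) -> φ)) -> ((χ <-> ψ) | ψ)) = 2 <-> 5 = 2

2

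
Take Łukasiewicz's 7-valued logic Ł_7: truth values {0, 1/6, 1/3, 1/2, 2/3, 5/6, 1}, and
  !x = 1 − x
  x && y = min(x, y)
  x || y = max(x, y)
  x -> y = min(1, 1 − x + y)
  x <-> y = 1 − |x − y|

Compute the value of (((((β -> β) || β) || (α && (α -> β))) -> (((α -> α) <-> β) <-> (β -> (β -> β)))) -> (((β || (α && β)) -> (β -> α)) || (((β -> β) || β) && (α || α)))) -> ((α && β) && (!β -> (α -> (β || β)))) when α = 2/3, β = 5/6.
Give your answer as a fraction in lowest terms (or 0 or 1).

β -> β = 5/6 -> 5/6 = 1
(β -> β) || β = 1 || 5/6 = 1
α -> β = 2/3 -> 5/6 = 1
α && (α -> β) = 2/3 && 1 = 2/3
((β -> β) || β) || (α && (α -> β)) = 1 || 2/3 = 1
α -> α = 2/3 -> 2/3 = 1
(α -> α) <-> β = 1 <-> 5/6 = 5/6
β -> β = 5/6 -> 5/6 = 1
β -> (β -> β) = 5/6 -> 1 = 1
((α -> α) <-> β) <-> (β -> (β -> β)) = 5/6 <-> 1 = 5/6
(((β -> β) || β) || (α && (α -> β))) -> (((α -> α) <-> β) <-> (β -> (β -> β))) = 1 -> 5/6 = 5/6
α && β = 2/3 && 5/6 = 2/3
β || (α && β) = 5/6 || 2/3 = 5/6
β -> α = 5/6 -> 2/3 = 5/6
(β || (α && β)) -> (β -> α) = 5/6 -> 5/6 = 1
β -> β = 5/6 -> 5/6 = 1
(β -> β) || β = 1 || 5/6 = 1
α || α = 2/3 || 2/3 = 2/3
((β -> β) || β) && (α || α) = 1 && 2/3 = 2/3
((β || (α && β)) -> (β -> α)) || (((β -> β) || β) && (α || α)) = 1 || 2/3 = 1
((((β -> β) || β) || (α && (α -> β))) -> (((α -> α) <-> β) <-> (β -> (β -> β)))) -> (((β || (α && β)) -> (β -> α)) || (((β -> β) || β) && (α || α))) = 5/6 -> 1 = 1
α && β = 2/3 && 5/6 = 2/3
!β = !5/6 = 1/6
β || β = 5/6 || 5/6 = 5/6
α -> (β || β) = 2/3 -> 5/6 = 1
!β -> (α -> (β || β)) = 1/6 -> 1 = 1
(α && β) && (!β -> (α -> (β || β))) = 2/3 && 1 = 2/3
(((((β -> β) || β) || (α && (α -> β))) -> (((α -> α) <-> β) <-> (β -> (β -> β)))) -> (((β || (α && β)) -> (β -> α)) || (((β -> β) || β) && (α || α)))) -> ((α && β) && (!β -> (α -> (β || β)))) = 1 -> 2/3 = 2/3

2/3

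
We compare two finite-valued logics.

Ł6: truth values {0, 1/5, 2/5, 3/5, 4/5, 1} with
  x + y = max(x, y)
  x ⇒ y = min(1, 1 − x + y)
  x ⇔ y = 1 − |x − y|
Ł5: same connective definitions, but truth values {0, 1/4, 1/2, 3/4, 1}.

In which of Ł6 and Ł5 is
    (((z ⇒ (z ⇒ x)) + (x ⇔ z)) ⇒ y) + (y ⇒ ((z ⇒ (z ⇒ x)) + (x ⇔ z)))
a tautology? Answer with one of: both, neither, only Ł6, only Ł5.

both

In Ł6: every assignment gives 1 — tautology.
In Ł5: every assignment gives 1 — tautology.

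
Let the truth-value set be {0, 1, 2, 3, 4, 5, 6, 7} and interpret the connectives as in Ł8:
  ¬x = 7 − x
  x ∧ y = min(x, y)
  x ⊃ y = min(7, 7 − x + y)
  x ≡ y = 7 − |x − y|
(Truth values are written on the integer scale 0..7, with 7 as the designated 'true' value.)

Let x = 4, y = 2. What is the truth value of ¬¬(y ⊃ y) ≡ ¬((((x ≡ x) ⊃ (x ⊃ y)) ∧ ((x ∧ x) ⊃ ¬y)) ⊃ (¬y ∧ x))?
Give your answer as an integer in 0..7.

1

y ⊃ y = 2 ⊃ 2 = 7
¬(y ⊃ y) = ¬7 = 0
¬¬(y ⊃ y) = ¬0 = 7
x ≡ x = 4 ≡ 4 = 7
x ⊃ y = 4 ⊃ 2 = 5
(x ≡ x) ⊃ (x ⊃ y) = 7 ⊃ 5 = 5
x ∧ x = 4 ∧ 4 = 4
¬y = ¬2 = 5
(x ∧ x) ⊃ ¬y = 4 ⊃ 5 = 7
((x ≡ x) ⊃ (x ⊃ y)) ∧ ((x ∧ x) ⊃ ¬y) = 5 ∧ 7 = 5
¬y = ¬2 = 5
¬y ∧ x = 5 ∧ 4 = 4
(((x ≡ x) ⊃ (x ⊃ y)) ∧ ((x ∧ x) ⊃ ¬y)) ⊃ (¬y ∧ x) = 5 ⊃ 4 = 6
¬((((x ≡ x) ⊃ (x ⊃ y)) ∧ ((x ∧ x) ⊃ ¬y)) ⊃ (¬y ∧ x)) = ¬6 = 1
¬¬(y ⊃ y) ≡ ¬((((x ≡ x) ⊃ (x ⊃ y)) ∧ ((x ∧ x) ⊃ ¬y)) ⊃ (¬y ∧ x)) = 7 ≡ 1 = 1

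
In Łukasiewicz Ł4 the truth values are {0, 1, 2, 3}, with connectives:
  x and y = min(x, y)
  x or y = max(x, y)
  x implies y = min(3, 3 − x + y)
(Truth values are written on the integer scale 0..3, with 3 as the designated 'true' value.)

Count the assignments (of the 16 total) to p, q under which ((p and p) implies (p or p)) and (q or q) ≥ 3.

4

p = 0, q = 0 ↦ 0  <
p = 0, q = 1 ↦ 1  <
p = 0, q = 2 ↦ 2  <
p = 0, q = 3 ↦ 3  ≥
p = 1, q = 0 ↦ 0  <
p = 1, q = 1 ↦ 1  <
p = 1, q = 2 ↦ 2  <
p = 1, q = 3 ↦ 3  ≥
p = 2, q = 0 ↦ 0  <
p = 2, q = 1 ↦ 1  <
p = 2, q = 2 ↦ 2  <
p = 2, q = 3 ↦ 3  ≥
p = 3, q = 0 ↦ 0  <
p = 3, q = 1 ↦ 1  <
p = 3, q = 2 ↦ 2  <
p = 3, q = 3 ↦ 3  ≥
So 4 of the 16 assignments meet the threshold.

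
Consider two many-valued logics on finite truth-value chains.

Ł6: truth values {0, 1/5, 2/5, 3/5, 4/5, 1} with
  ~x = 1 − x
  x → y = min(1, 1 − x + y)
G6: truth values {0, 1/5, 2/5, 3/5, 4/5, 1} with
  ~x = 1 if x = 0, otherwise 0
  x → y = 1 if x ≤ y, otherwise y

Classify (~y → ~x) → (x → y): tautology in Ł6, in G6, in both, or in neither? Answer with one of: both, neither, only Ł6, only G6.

only Ł6

In Ł6: every assignment gives 1 — tautology.
In G6: at x = 2/5, y = 1/5 the value is 1/5 — not a tautology.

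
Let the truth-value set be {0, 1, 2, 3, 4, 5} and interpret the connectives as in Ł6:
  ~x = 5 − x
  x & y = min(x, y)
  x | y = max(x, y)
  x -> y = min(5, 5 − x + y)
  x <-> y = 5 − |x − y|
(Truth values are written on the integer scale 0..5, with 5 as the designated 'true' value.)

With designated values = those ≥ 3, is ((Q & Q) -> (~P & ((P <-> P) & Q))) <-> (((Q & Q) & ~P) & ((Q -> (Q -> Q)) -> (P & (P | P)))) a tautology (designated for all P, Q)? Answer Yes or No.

No

Counterexample: take P = 0, Q = 0.
Q & Q = 0 & 0 = 0
~P = ~0 = 5
P <-> P = 0 <-> 0 = 5
(P <-> P) & Q = 5 & 0 = 0
~P & ((P <-> P) & Q) = 5 & 0 = 0
(Q & Q) -> (~P & ((P <-> P) & Q)) = 0 -> 0 = 5
Q & Q = 0 & 0 = 0
~P = ~0 = 5
(Q & Q) & ~P = 0 & 5 = 0
Q -> Q = 0 -> 0 = 5
Q -> (Q -> Q) = 0 -> 5 = 5
P | P = 0 | 0 = 0
P & (P | P) = 0 & 0 = 0
(Q -> (Q -> Q)) -> (P & (P | P)) = 5 -> 0 = 0
((Q & Q) & ~P) & ((Q -> (Q -> Q)) -> (P & (P | P))) = 0 & 0 = 0
((Q & Q) -> (~P & ((P <-> P) & Q))) <-> (((Q & Q) & ~P) & ((Q -> (Q -> Q)) -> (P & (P | P)))) = 5 <-> 0 = 0
This gives 0, which is below 3.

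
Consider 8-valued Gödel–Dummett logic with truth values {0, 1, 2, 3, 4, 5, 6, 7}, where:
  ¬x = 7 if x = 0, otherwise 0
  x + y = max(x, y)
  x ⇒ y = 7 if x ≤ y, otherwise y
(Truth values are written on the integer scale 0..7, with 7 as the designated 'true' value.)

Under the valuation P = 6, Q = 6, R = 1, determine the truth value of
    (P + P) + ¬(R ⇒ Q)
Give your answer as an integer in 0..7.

P + P = 6 + 6 = 6
R ⇒ Q = 1 ⇒ 6 = 7
¬(R ⇒ Q) = ¬7 = 0
(P + P) + ¬(R ⇒ Q) = 6 + 0 = 6

6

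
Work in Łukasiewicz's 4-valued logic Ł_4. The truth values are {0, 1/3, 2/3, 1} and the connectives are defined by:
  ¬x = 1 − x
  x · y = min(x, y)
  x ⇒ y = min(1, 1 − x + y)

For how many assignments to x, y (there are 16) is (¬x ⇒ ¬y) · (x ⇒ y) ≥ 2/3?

10

x = 0, y = 0 ↦ 1  ≥
x = 0, y = 1/3 ↦ 2/3  ≥
x = 0, y = 2/3 ↦ 1/3  <
x = 0, y = 1 ↦ 0  <
x = 1/3, y = 0 ↦ 2/3  ≥
x = 1/3, y = 1/3 ↦ 1  ≥
x = 1/3, y = 2/3 ↦ 2/3  ≥
x = 1/3, y = 1 ↦ 1/3  <
x = 2/3, y = 0 ↦ 1/3  <
x = 2/3, y = 1/3 ↦ 2/3  ≥
x = 2/3, y = 2/3 ↦ 1  ≥
x = 2/3, y = 1 ↦ 2/3  ≥
x = 1, y = 0 ↦ 0  <
x = 1, y = 1/3 ↦ 1/3  <
x = 1, y = 2/3 ↦ 2/3  ≥
x = 1, y = 1 ↦ 1  ≥
So 10 of the 16 assignments meet the threshold.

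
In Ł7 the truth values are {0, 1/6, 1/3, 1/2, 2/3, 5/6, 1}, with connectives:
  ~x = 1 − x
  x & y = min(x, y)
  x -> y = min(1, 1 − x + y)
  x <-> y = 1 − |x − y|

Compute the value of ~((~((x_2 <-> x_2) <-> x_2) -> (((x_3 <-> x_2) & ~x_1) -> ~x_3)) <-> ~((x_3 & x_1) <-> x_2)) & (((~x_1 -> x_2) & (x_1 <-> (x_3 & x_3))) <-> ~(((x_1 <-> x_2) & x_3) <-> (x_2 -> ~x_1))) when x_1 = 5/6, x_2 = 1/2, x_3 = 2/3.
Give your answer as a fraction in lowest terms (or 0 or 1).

1/6

x_2 <-> x_2 = 1/2 <-> 1/2 = 1
(x_2 <-> x_2) <-> x_2 = 1 <-> 1/2 = 1/2
~((x_2 <-> x_2) <-> x_2) = ~1/2 = 1/2
x_3 <-> x_2 = 2/3 <-> 1/2 = 5/6
~x_1 = ~5/6 = 1/6
(x_3 <-> x_2) & ~x_1 = 5/6 & 1/6 = 1/6
~x_3 = ~2/3 = 1/3
((x_3 <-> x_2) & ~x_1) -> ~x_3 = 1/6 -> 1/3 = 1
~((x_2 <-> x_2) <-> x_2) -> (((x_3 <-> x_2) & ~x_1) -> ~x_3) = 1/2 -> 1 = 1
x_3 & x_1 = 2/3 & 5/6 = 2/3
(x_3 & x_1) <-> x_2 = 2/3 <-> 1/2 = 5/6
~((x_3 & x_1) <-> x_2) = ~5/6 = 1/6
(~((x_2 <-> x_2) <-> x_2) -> (((x_3 <-> x_2) & ~x_1) -> ~x_3)) <-> ~((x_3 & x_1) <-> x_2) = 1 <-> 1/6 = 1/6
~((~((x_2 <-> x_2) <-> x_2) -> (((x_3 <-> x_2) & ~x_1) -> ~x_3)) <-> ~((x_3 & x_1) <-> x_2)) = ~1/6 = 5/6
~x_1 = ~5/6 = 1/6
~x_1 -> x_2 = 1/6 -> 1/2 = 1
x_3 & x_3 = 2/3 & 2/3 = 2/3
x_1 <-> (x_3 & x_3) = 5/6 <-> 2/3 = 5/6
(~x_1 -> x_2) & (x_1 <-> (x_3 & x_3)) = 1 & 5/6 = 5/6
x_1 <-> x_2 = 5/6 <-> 1/2 = 2/3
(x_1 <-> x_2) & x_3 = 2/3 & 2/3 = 2/3
~x_1 = ~5/6 = 1/6
x_2 -> ~x_1 = 1/2 -> 1/6 = 2/3
((x_1 <-> x_2) & x_3) <-> (x_2 -> ~x_1) = 2/3 <-> 2/3 = 1
~(((x_1 <-> x_2) & x_3) <-> (x_2 -> ~x_1)) = ~1 = 0
((~x_1 -> x_2) & (x_1 <-> (x_3 & x_3))) <-> ~(((x_1 <-> x_2) & x_3) <-> (x_2 -> ~x_1)) = 5/6 <-> 0 = 1/6
~((~((x_2 <-> x_2) <-> x_2) -> (((x_3 <-> x_2) & ~x_1) -> ~x_3)) <-> ~((x_3 & x_1) <-> x_2)) & (((~x_1 -> x_2) & (x_1 <-> (x_3 & x_3))) <-> ~(((x_1 <-> x_2) & x_3) <-> (x_2 -> ~x_1))) = 5/6 & 1/6 = 1/6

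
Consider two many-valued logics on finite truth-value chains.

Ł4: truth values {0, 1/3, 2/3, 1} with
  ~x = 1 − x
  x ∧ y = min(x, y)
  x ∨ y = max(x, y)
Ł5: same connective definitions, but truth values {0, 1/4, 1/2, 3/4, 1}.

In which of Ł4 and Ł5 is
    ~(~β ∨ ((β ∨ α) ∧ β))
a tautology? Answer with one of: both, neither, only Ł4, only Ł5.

In Ł4: at α = 0, β = 0 the value is 0 — not a tautology.
In Ł5: at α = 0, β = 0 the value is 0 — not a tautology.

neither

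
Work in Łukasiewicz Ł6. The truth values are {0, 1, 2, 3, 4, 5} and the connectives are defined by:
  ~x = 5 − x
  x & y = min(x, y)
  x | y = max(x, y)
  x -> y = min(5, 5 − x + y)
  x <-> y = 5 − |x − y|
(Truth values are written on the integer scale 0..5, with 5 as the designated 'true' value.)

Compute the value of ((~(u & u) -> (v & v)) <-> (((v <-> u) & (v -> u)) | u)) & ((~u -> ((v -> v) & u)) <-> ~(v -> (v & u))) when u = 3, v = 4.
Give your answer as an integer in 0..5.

1

u & u = 3 & 3 = 3
~(u & u) = ~3 = 2
v & v = 4 & 4 = 4
~(u & u) -> (v & v) = 2 -> 4 = 5
v <-> u = 4 <-> 3 = 4
v -> u = 4 -> 3 = 4
(v <-> u) & (v -> u) = 4 & 4 = 4
((v <-> u) & (v -> u)) | u = 4 | 3 = 4
(~(u & u) -> (v & v)) <-> (((v <-> u) & (v -> u)) | u) = 5 <-> 4 = 4
~u = ~3 = 2
v -> v = 4 -> 4 = 5
(v -> v) & u = 5 & 3 = 3
~u -> ((v -> v) & u) = 2 -> 3 = 5
v & u = 4 & 3 = 3
v -> (v & u) = 4 -> 3 = 4
~(v -> (v & u)) = ~4 = 1
(~u -> ((v -> v) & u)) <-> ~(v -> (v & u)) = 5 <-> 1 = 1
((~(u & u) -> (v & v)) <-> (((v <-> u) & (v -> u)) | u)) & ((~u -> ((v -> v) & u)) <-> ~(v -> (v & u))) = 4 & 1 = 1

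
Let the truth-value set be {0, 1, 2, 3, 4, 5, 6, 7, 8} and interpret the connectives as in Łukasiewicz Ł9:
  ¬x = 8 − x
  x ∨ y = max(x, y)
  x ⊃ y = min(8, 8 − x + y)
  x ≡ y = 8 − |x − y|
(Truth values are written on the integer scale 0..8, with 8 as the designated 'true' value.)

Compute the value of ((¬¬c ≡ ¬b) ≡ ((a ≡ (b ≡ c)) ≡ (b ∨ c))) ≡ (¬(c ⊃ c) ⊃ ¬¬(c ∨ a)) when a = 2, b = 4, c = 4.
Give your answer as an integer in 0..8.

¬c = ¬4 = 4
¬¬c = ¬4 = 4
¬b = ¬4 = 4
¬¬c ≡ ¬b = 4 ≡ 4 = 8
b ≡ c = 4 ≡ 4 = 8
a ≡ (b ≡ c) = 2 ≡ 8 = 2
b ∨ c = 4 ∨ 4 = 4
(a ≡ (b ≡ c)) ≡ (b ∨ c) = 2 ≡ 4 = 6
(¬¬c ≡ ¬b) ≡ ((a ≡ (b ≡ c)) ≡ (b ∨ c)) = 8 ≡ 6 = 6
c ⊃ c = 4 ⊃ 4 = 8
¬(c ⊃ c) = ¬8 = 0
c ∨ a = 4 ∨ 2 = 4
¬(c ∨ a) = ¬4 = 4
¬¬(c ∨ a) = ¬4 = 4
¬(c ⊃ c) ⊃ ¬¬(c ∨ a) = 0 ⊃ 4 = 8
((¬¬c ≡ ¬b) ≡ ((a ≡ (b ≡ c)) ≡ (b ∨ c))) ≡ (¬(c ⊃ c) ⊃ ¬¬(c ∨ a)) = 6 ≡ 8 = 6

6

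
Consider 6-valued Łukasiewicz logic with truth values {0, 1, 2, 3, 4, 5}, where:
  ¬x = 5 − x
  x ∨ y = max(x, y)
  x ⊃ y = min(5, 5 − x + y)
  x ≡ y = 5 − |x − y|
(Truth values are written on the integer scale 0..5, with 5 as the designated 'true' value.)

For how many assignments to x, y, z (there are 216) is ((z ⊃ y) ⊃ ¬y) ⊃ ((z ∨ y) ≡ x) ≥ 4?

166

value 5: 136 assignments (counts)
value 4: 30 assignments (counts)
value 3: 22 assignments
value 2: 15 assignments
value 1: 9 assignments
value 0: 4 assignments
So 166 of the 216 assignments meet the threshold.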